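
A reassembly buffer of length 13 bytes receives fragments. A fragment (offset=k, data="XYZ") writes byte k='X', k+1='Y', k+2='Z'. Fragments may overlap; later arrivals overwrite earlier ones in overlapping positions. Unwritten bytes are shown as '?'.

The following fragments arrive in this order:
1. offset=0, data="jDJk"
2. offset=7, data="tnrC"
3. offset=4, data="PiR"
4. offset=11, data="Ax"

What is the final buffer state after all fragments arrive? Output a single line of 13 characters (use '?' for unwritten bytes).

Answer: jDJkPiRtnrCAx

Derivation:
Fragment 1: offset=0 data="jDJk" -> buffer=jDJk?????????
Fragment 2: offset=7 data="tnrC" -> buffer=jDJk???tnrC??
Fragment 3: offset=4 data="PiR" -> buffer=jDJkPiRtnrC??
Fragment 4: offset=11 data="Ax" -> buffer=jDJkPiRtnrCAx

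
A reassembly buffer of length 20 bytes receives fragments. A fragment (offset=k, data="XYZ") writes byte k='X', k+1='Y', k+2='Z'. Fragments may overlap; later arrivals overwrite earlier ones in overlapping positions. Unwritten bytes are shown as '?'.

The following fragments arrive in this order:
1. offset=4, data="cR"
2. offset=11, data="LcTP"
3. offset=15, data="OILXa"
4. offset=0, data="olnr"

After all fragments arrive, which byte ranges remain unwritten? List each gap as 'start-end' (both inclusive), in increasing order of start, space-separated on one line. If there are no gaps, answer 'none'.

Fragment 1: offset=4 len=2
Fragment 2: offset=11 len=4
Fragment 3: offset=15 len=5
Fragment 4: offset=0 len=4
Gaps: 6-10

Answer: 6-10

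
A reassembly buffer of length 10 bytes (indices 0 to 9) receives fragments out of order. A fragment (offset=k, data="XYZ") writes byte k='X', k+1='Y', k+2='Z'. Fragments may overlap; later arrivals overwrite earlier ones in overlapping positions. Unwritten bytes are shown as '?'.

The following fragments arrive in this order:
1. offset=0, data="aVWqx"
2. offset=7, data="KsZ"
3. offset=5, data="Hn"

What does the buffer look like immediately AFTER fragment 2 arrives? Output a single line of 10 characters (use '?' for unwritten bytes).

Answer: aVWqx??KsZ

Derivation:
Fragment 1: offset=0 data="aVWqx" -> buffer=aVWqx?????
Fragment 2: offset=7 data="KsZ" -> buffer=aVWqx??KsZ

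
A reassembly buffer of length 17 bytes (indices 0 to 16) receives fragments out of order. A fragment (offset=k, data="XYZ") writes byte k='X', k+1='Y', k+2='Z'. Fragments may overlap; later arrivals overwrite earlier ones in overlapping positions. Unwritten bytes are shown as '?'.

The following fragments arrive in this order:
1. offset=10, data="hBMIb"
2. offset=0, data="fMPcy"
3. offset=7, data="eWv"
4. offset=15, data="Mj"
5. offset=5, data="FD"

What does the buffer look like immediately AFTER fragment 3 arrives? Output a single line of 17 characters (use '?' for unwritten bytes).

Fragment 1: offset=10 data="hBMIb" -> buffer=??????????hBMIb??
Fragment 2: offset=0 data="fMPcy" -> buffer=fMPcy?????hBMIb??
Fragment 3: offset=7 data="eWv" -> buffer=fMPcy??eWvhBMIb??

Answer: fMPcy??eWvhBMIb??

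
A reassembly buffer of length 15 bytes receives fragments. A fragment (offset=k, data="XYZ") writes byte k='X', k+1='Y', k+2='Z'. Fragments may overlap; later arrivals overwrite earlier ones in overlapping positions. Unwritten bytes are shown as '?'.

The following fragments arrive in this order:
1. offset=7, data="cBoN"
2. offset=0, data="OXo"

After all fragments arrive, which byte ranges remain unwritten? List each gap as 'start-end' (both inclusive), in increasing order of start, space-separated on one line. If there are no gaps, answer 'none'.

Fragment 1: offset=7 len=4
Fragment 2: offset=0 len=3
Gaps: 3-6 11-14

Answer: 3-6 11-14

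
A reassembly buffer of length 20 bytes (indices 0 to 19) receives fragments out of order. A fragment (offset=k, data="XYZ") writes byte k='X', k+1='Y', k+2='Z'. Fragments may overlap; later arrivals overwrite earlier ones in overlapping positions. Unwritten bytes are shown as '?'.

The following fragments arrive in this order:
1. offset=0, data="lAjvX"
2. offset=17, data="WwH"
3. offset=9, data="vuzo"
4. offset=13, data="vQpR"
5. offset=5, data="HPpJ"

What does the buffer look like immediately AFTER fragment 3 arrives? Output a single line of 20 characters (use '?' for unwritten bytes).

Fragment 1: offset=0 data="lAjvX" -> buffer=lAjvX???????????????
Fragment 2: offset=17 data="WwH" -> buffer=lAjvX????????????WwH
Fragment 3: offset=9 data="vuzo" -> buffer=lAjvX????vuzo????WwH

Answer: lAjvX????vuzo????WwH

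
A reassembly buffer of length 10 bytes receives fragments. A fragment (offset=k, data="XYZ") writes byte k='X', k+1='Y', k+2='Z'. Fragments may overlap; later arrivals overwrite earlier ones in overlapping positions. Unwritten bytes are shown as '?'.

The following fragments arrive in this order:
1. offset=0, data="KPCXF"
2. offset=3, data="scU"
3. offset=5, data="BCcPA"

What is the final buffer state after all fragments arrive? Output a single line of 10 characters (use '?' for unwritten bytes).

Fragment 1: offset=0 data="KPCXF" -> buffer=KPCXF?????
Fragment 2: offset=3 data="scU" -> buffer=KPCscU????
Fragment 3: offset=5 data="BCcPA" -> buffer=KPCscBCcPA

Answer: KPCscBCcPA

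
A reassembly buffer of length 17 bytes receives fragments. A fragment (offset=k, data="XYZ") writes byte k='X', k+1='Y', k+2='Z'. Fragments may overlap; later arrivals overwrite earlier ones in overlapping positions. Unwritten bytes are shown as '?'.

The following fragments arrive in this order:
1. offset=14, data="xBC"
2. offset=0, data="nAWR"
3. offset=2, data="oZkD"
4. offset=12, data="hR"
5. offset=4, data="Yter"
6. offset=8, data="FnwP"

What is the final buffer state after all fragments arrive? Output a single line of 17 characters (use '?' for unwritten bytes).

Answer: nAoZYterFnwPhRxBC

Derivation:
Fragment 1: offset=14 data="xBC" -> buffer=??????????????xBC
Fragment 2: offset=0 data="nAWR" -> buffer=nAWR??????????xBC
Fragment 3: offset=2 data="oZkD" -> buffer=nAoZkD????????xBC
Fragment 4: offset=12 data="hR" -> buffer=nAoZkD??????hRxBC
Fragment 5: offset=4 data="Yter" -> buffer=nAoZYter????hRxBC
Fragment 6: offset=8 data="FnwP" -> buffer=nAoZYterFnwPhRxBC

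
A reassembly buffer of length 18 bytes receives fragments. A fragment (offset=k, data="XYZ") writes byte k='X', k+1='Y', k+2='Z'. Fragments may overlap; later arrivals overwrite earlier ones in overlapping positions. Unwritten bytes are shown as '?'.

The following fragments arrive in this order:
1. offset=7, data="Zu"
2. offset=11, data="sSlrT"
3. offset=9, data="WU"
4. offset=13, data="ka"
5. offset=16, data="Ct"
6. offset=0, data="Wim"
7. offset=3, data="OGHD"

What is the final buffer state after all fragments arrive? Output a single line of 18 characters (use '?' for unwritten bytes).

Fragment 1: offset=7 data="Zu" -> buffer=???????Zu?????????
Fragment 2: offset=11 data="sSlrT" -> buffer=???????Zu??sSlrT??
Fragment 3: offset=9 data="WU" -> buffer=???????ZuWUsSlrT??
Fragment 4: offset=13 data="ka" -> buffer=???????ZuWUsSkaT??
Fragment 5: offset=16 data="Ct" -> buffer=???????ZuWUsSkaTCt
Fragment 6: offset=0 data="Wim" -> buffer=Wim????ZuWUsSkaTCt
Fragment 7: offset=3 data="OGHD" -> buffer=WimOGHDZuWUsSkaTCt

Answer: WimOGHDZuWUsSkaTCt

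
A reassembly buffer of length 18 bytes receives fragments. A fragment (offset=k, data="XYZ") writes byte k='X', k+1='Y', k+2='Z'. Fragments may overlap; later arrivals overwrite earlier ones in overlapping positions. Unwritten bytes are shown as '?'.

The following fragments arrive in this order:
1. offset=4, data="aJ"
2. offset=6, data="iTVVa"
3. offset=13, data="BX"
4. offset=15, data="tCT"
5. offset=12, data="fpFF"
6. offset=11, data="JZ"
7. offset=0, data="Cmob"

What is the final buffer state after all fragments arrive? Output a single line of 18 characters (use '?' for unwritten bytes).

Answer: CmobaJiTVVaJZpFFCT

Derivation:
Fragment 1: offset=4 data="aJ" -> buffer=????aJ????????????
Fragment 2: offset=6 data="iTVVa" -> buffer=????aJiTVVa???????
Fragment 3: offset=13 data="BX" -> buffer=????aJiTVVa??BX???
Fragment 4: offset=15 data="tCT" -> buffer=????aJiTVVa??BXtCT
Fragment 5: offset=12 data="fpFF" -> buffer=????aJiTVVa?fpFFCT
Fragment 6: offset=11 data="JZ" -> buffer=????aJiTVVaJZpFFCT
Fragment 7: offset=0 data="Cmob" -> buffer=CmobaJiTVVaJZpFFCT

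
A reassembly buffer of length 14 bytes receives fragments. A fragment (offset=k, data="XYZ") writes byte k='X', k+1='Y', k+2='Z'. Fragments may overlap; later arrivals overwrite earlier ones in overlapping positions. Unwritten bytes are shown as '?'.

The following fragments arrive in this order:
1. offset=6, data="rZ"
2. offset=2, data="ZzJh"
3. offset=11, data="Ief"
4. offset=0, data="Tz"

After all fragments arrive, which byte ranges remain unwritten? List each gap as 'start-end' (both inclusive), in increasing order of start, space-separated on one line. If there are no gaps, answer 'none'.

Fragment 1: offset=6 len=2
Fragment 2: offset=2 len=4
Fragment 3: offset=11 len=3
Fragment 4: offset=0 len=2
Gaps: 8-10

Answer: 8-10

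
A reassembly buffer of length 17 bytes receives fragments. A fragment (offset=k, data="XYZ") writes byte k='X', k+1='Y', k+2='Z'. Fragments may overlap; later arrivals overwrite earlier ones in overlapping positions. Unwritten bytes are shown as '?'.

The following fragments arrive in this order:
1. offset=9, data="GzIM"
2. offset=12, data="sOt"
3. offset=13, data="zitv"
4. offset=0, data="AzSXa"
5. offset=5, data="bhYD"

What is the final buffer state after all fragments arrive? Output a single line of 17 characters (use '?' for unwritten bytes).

Fragment 1: offset=9 data="GzIM" -> buffer=?????????GzIM????
Fragment 2: offset=12 data="sOt" -> buffer=?????????GzIsOt??
Fragment 3: offset=13 data="zitv" -> buffer=?????????GzIszitv
Fragment 4: offset=0 data="AzSXa" -> buffer=AzSXa????GzIszitv
Fragment 5: offset=5 data="bhYD" -> buffer=AzSXabhYDGzIszitv

Answer: AzSXabhYDGzIszitv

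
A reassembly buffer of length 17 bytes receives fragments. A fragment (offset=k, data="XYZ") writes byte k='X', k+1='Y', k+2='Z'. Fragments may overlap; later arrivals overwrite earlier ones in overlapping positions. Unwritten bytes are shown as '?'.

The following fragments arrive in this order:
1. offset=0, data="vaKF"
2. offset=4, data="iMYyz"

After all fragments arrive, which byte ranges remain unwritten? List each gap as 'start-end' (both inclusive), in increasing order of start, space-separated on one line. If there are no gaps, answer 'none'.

Fragment 1: offset=0 len=4
Fragment 2: offset=4 len=5
Gaps: 9-16

Answer: 9-16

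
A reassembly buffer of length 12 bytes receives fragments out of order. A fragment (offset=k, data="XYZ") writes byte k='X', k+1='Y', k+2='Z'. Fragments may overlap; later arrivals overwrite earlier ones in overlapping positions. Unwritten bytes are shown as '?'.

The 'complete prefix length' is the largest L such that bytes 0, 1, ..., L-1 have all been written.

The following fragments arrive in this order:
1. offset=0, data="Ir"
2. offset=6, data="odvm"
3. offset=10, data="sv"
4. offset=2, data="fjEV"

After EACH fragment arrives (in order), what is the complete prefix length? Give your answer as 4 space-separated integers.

Fragment 1: offset=0 data="Ir" -> buffer=Ir?????????? -> prefix_len=2
Fragment 2: offset=6 data="odvm" -> buffer=Ir????odvm?? -> prefix_len=2
Fragment 3: offset=10 data="sv" -> buffer=Ir????odvmsv -> prefix_len=2
Fragment 4: offset=2 data="fjEV" -> buffer=IrfjEVodvmsv -> prefix_len=12

Answer: 2 2 2 12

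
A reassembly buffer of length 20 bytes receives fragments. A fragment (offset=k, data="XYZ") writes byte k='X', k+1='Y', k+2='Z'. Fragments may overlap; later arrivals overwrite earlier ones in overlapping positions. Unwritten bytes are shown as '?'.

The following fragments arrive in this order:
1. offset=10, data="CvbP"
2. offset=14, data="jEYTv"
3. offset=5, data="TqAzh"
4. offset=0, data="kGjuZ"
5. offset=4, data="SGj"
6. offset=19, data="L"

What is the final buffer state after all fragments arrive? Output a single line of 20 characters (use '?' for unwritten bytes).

Fragment 1: offset=10 data="CvbP" -> buffer=??????????CvbP??????
Fragment 2: offset=14 data="jEYTv" -> buffer=??????????CvbPjEYTv?
Fragment 3: offset=5 data="TqAzh" -> buffer=?????TqAzhCvbPjEYTv?
Fragment 4: offset=0 data="kGjuZ" -> buffer=kGjuZTqAzhCvbPjEYTv?
Fragment 5: offset=4 data="SGj" -> buffer=kGjuSGjAzhCvbPjEYTv?
Fragment 6: offset=19 data="L" -> buffer=kGjuSGjAzhCvbPjEYTvL

Answer: kGjuSGjAzhCvbPjEYTvL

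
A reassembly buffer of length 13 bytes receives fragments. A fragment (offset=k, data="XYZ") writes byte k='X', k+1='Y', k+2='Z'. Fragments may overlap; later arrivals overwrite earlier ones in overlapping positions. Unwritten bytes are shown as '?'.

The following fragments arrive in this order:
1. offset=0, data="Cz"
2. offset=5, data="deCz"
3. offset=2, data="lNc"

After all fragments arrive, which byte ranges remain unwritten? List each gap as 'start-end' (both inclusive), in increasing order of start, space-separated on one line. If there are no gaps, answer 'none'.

Answer: 9-12

Derivation:
Fragment 1: offset=0 len=2
Fragment 2: offset=5 len=4
Fragment 3: offset=2 len=3
Gaps: 9-12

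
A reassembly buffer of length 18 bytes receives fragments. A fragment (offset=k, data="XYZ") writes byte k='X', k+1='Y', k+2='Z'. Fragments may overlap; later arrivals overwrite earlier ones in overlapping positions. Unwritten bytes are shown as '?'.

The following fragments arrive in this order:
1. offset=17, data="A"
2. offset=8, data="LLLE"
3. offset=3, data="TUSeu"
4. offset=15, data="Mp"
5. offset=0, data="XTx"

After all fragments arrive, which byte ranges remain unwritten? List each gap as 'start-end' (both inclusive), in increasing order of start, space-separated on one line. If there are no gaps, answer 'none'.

Fragment 1: offset=17 len=1
Fragment 2: offset=8 len=4
Fragment 3: offset=3 len=5
Fragment 4: offset=15 len=2
Fragment 5: offset=0 len=3
Gaps: 12-14

Answer: 12-14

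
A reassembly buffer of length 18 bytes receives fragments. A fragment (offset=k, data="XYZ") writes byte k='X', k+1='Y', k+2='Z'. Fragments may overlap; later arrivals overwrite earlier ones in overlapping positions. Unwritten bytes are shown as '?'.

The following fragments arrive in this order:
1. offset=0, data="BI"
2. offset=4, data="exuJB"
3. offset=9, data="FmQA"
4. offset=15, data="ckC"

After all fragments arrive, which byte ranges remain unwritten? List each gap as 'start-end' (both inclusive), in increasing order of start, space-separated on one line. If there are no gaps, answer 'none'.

Answer: 2-3 13-14

Derivation:
Fragment 1: offset=0 len=2
Fragment 2: offset=4 len=5
Fragment 3: offset=9 len=4
Fragment 4: offset=15 len=3
Gaps: 2-3 13-14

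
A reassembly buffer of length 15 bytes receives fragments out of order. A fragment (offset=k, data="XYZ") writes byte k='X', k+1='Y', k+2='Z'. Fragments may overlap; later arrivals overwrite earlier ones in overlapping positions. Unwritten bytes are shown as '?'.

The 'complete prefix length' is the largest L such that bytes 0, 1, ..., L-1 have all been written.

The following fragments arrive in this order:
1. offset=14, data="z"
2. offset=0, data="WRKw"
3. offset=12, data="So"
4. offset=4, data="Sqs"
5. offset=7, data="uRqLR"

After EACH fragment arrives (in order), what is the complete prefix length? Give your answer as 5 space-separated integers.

Answer: 0 4 4 7 15

Derivation:
Fragment 1: offset=14 data="z" -> buffer=??????????????z -> prefix_len=0
Fragment 2: offset=0 data="WRKw" -> buffer=WRKw??????????z -> prefix_len=4
Fragment 3: offset=12 data="So" -> buffer=WRKw????????Soz -> prefix_len=4
Fragment 4: offset=4 data="Sqs" -> buffer=WRKwSqs?????Soz -> prefix_len=7
Fragment 5: offset=7 data="uRqLR" -> buffer=WRKwSqsuRqLRSoz -> prefix_len=15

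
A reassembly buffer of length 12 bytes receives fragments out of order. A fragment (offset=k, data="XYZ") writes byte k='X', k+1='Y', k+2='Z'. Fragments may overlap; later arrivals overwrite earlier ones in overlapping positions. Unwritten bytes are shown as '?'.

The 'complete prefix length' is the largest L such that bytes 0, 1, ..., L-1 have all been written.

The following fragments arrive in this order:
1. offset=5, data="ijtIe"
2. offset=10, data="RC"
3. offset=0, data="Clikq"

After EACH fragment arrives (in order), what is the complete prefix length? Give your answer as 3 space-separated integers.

Fragment 1: offset=5 data="ijtIe" -> buffer=?????ijtIe?? -> prefix_len=0
Fragment 2: offset=10 data="RC" -> buffer=?????ijtIeRC -> prefix_len=0
Fragment 3: offset=0 data="Clikq" -> buffer=ClikqijtIeRC -> prefix_len=12

Answer: 0 0 12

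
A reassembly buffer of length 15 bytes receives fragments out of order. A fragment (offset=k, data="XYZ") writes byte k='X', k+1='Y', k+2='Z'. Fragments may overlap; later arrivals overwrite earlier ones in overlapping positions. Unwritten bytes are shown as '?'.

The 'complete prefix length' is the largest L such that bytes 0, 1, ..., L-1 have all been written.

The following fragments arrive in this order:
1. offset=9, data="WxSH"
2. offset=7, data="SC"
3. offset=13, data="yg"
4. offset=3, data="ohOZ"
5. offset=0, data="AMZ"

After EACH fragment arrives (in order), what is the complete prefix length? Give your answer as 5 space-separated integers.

Fragment 1: offset=9 data="WxSH" -> buffer=?????????WxSH?? -> prefix_len=0
Fragment 2: offset=7 data="SC" -> buffer=???????SCWxSH?? -> prefix_len=0
Fragment 3: offset=13 data="yg" -> buffer=???????SCWxSHyg -> prefix_len=0
Fragment 4: offset=3 data="ohOZ" -> buffer=???ohOZSCWxSHyg -> prefix_len=0
Fragment 5: offset=0 data="AMZ" -> buffer=AMZohOZSCWxSHyg -> prefix_len=15

Answer: 0 0 0 0 15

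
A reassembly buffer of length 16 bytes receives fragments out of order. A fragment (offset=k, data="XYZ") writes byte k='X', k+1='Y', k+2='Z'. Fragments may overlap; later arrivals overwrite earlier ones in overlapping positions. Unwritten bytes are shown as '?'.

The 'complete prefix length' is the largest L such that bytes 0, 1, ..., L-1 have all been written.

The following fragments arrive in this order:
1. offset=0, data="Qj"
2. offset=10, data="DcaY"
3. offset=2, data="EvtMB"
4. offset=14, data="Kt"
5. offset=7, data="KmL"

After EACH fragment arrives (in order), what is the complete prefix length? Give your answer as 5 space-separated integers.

Fragment 1: offset=0 data="Qj" -> buffer=Qj?????????????? -> prefix_len=2
Fragment 2: offset=10 data="DcaY" -> buffer=Qj????????DcaY?? -> prefix_len=2
Fragment 3: offset=2 data="EvtMB" -> buffer=QjEvtMB???DcaY?? -> prefix_len=7
Fragment 4: offset=14 data="Kt" -> buffer=QjEvtMB???DcaYKt -> prefix_len=7
Fragment 5: offset=7 data="KmL" -> buffer=QjEvtMBKmLDcaYKt -> prefix_len=16

Answer: 2 2 7 7 16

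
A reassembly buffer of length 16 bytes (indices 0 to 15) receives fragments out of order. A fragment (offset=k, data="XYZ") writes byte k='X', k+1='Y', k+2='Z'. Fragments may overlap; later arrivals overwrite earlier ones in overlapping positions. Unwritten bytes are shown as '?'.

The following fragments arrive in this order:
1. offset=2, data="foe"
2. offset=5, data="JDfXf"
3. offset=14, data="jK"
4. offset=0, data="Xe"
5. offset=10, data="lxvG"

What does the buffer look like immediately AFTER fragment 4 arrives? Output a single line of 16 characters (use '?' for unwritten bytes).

Fragment 1: offset=2 data="foe" -> buffer=??foe???????????
Fragment 2: offset=5 data="JDfXf" -> buffer=??foeJDfXf??????
Fragment 3: offset=14 data="jK" -> buffer=??foeJDfXf????jK
Fragment 4: offset=0 data="Xe" -> buffer=XefoeJDfXf????jK

Answer: XefoeJDfXf????jK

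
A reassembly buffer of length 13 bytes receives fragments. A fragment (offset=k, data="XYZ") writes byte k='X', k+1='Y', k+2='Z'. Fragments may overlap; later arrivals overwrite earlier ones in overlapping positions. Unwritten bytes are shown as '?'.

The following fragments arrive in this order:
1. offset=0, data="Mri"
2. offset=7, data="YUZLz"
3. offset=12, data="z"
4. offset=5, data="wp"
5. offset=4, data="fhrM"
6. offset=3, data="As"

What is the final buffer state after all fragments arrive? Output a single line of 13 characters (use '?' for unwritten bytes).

Fragment 1: offset=0 data="Mri" -> buffer=Mri??????????
Fragment 2: offset=7 data="YUZLz" -> buffer=Mri????YUZLz?
Fragment 3: offset=12 data="z" -> buffer=Mri????YUZLzz
Fragment 4: offset=5 data="wp" -> buffer=Mri??wpYUZLzz
Fragment 5: offset=4 data="fhrM" -> buffer=Mri?fhrMUZLzz
Fragment 6: offset=3 data="As" -> buffer=MriAshrMUZLzz

Answer: MriAshrMUZLzz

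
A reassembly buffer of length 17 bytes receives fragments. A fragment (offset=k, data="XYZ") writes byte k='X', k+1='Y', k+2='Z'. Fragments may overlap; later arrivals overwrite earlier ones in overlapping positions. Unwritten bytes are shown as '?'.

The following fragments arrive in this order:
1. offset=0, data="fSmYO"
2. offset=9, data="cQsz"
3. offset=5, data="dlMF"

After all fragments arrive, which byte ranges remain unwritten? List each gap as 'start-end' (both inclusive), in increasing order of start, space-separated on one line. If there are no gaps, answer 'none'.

Answer: 13-16

Derivation:
Fragment 1: offset=0 len=5
Fragment 2: offset=9 len=4
Fragment 3: offset=5 len=4
Gaps: 13-16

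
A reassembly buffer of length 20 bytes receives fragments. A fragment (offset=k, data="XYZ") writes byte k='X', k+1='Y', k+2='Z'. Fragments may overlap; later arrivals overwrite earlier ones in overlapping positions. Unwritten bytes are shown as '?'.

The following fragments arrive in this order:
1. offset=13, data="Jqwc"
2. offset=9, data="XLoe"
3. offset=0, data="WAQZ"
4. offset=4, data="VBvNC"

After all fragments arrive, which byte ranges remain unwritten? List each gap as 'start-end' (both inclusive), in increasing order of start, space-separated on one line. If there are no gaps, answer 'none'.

Answer: 17-19

Derivation:
Fragment 1: offset=13 len=4
Fragment 2: offset=9 len=4
Fragment 3: offset=0 len=4
Fragment 4: offset=4 len=5
Gaps: 17-19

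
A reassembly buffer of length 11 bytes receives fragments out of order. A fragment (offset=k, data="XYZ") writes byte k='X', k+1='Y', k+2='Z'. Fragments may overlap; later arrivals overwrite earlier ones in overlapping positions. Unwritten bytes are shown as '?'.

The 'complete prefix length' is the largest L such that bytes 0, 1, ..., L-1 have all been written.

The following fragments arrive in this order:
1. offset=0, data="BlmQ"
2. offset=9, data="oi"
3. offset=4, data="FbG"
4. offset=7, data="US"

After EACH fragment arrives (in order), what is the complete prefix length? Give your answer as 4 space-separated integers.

Fragment 1: offset=0 data="BlmQ" -> buffer=BlmQ??????? -> prefix_len=4
Fragment 2: offset=9 data="oi" -> buffer=BlmQ?????oi -> prefix_len=4
Fragment 3: offset=4 data="FbG" -> buffer=BlmQFbG??oi -> prefix_len=7
Fragment 4: offset=7 data="US" -> buffer=BlmQFbGUSoi -> prefix_len=11

Answer: 4 4 7 11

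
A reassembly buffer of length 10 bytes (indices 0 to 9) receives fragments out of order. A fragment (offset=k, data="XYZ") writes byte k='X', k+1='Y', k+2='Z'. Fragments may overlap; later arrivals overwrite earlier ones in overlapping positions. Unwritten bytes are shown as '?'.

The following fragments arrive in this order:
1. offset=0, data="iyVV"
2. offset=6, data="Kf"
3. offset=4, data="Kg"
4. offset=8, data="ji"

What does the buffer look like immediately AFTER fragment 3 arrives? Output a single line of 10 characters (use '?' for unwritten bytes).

Fragment 1: offset=0 data="iyVV" -> buffer=iyVV??????
Fragment 2: offset=6 data="Kf" -> buffer=iyVV??Kf??
Fragment 3: offset=4 data="Kg" -> buffer=iyVVKgKf??

Answer: iyVVKgKf??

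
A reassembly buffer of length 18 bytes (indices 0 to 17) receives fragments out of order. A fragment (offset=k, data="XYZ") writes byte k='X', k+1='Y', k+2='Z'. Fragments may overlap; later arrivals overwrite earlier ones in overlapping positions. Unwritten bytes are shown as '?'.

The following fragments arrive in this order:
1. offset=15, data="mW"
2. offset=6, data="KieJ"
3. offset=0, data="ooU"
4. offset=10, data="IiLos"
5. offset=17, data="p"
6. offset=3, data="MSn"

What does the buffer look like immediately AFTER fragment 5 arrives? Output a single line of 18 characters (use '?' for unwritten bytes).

Fragment 1: offset=15 data="mW" -> buffer=???????????????mW?
Fragment 2: offset=6 data="KieJ" -> buffer=??????KieJ?????mW?
Fragment 3: offset=0 data="ooU" -> buffer=ooU???KieJ?????mW?
Fragment 4: offset=10 data="IiLos" -> buffer=ooU???KieJIiLosmW?
Fragment 5: offset=17 data="p" -> buffer=ooU???KieJIiLosmWp

Answer: ooU???KieJIiLosmWp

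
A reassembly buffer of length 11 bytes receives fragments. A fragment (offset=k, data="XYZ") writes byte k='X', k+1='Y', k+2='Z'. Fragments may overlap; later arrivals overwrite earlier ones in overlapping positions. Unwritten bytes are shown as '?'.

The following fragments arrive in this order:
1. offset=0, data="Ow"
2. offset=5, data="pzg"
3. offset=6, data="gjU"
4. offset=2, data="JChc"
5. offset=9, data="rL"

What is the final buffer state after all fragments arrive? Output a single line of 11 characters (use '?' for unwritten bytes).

Fragment 1: offset=0 data="Ow" -> buffer=Ow?????????
Fragment 2: offset=5 data="pzg" -> buffer=Ow???pzg???
Fragment 3: offset=6 data="gjU" -> buffer=Ow???pgjU??
Fragment 4: offset=2 data="JChc" -> buffer=OwJChcgjU??
Fragment 5: offset=9 data="rL" -> buffer=OwJChcgjUrL

Answer: OwJChcgjUrL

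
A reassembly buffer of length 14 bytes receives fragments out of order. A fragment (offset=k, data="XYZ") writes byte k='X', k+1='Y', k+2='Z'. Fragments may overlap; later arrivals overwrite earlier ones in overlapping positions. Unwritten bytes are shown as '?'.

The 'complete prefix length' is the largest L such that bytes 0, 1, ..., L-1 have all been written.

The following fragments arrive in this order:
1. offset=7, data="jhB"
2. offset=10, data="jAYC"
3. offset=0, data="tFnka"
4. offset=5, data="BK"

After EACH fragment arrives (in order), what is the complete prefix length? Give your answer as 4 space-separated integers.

Fragment 1: offset=7 data="jhB" -> buffer=???????jhB???? -> prefix_len=0
Fragment 2: offset=10 data="jAYC" -> buffer=???????jhBjAYC -> prefix_len=0
Fragment 3: offset=0 data="tFnka" -> buffer=tFnka??jhBjAYC -> prefix_len=5
Fragment 4: offset=5 data="BK" -> buffer=tFnkaBKjhBjAYC -> prefix_len=14

Answer: 0 0 5 14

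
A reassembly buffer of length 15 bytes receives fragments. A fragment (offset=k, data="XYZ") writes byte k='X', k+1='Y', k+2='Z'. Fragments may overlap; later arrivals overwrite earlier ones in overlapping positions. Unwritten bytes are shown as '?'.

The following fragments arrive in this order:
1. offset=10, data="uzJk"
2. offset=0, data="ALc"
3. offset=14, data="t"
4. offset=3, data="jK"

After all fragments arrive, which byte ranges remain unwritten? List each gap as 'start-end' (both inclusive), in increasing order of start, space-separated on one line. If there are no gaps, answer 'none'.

Answer: 5-9

Derivation:
Fragment 1: offset=10 len=4
Fragment 2: offset=0 len=3
Fragment 3: offset=14 len=1
Fragment 4: offset=3 len=2
Gaps: 5-9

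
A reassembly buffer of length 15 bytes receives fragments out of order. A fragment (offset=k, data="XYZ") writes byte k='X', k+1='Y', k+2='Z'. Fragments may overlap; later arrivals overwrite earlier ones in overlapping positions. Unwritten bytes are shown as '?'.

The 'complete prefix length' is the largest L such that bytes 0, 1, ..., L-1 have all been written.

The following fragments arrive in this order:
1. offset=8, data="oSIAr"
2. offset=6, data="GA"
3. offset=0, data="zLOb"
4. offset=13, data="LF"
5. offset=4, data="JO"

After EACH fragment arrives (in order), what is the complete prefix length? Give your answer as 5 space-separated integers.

Answer: 0 0 4 4 15

Derivation:
Fragment 1: offset=8 data="oSIAr" -> buffer=????????oSIAr?? -> prefix_len=0
Fragment 2: offset=6 data="GA" -> buffer=??????GAoSIAr?? -> prefix_len=0
Fragment 3: offset=0 data="zLOb" -> buffer=zLOb??GAoSIAr?? -> prefix_len=4
Fragment 4: offset=13 data="LF" -> buffer=zLOb??GAoSIArLF -> prefix_len=4
Fragment 5: offset=4 data="JO" -> buffer=zLObJOGAoSIArLF -> prefix_len=15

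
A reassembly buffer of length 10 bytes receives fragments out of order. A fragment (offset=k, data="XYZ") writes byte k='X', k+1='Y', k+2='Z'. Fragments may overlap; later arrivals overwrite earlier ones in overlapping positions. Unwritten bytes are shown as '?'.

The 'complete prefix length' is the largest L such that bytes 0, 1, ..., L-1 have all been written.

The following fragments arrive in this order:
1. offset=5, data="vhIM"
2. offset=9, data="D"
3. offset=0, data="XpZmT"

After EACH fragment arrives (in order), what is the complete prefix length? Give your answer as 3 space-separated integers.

Answer: 0 0 10

Derivation:
Fragment 1: offset=5 data="vhIM" -> buffer=?????vhIM? -> prefix_len=0
Fragment 2: offset=9 data="D" -> buffer=?????vhIMD -> prefix_len=0
Fragment 3: offset=0 data="XpZmT" -> buffer=XpZmTvhIMD -> prefix_len=10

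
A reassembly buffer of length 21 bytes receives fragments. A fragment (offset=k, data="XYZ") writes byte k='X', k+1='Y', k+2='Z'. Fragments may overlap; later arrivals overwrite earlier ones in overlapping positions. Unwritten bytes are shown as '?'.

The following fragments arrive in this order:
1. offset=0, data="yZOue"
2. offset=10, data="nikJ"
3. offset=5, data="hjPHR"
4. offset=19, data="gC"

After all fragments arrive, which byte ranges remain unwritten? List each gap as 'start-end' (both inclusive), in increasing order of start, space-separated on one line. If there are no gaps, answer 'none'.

Answer: 14-18

Derivation:
Fragment 1: offset=0 len=5
Fragment 2: offset=10 len=4
Fragment 3: offset=5 len=5
Fragment 4: offset=19 len=2
Gaps: 14-18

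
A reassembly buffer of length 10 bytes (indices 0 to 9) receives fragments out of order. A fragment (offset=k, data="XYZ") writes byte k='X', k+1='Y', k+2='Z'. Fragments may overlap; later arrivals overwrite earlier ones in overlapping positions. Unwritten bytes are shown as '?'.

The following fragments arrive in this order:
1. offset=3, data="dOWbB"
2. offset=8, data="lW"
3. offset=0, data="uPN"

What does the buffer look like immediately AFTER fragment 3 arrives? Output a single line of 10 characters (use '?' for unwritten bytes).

Answer: uPNdOWbBlW

Derivation:
Fragment 1: offset=3 data="dOWbB" -> buffer=???dOWbB??
Fragment 2: offset=8 data="lW" -> buffer=???dOWbBlW
Fragment 3: offset=0 data="uPN" -> buffer=uPNdOWbBlW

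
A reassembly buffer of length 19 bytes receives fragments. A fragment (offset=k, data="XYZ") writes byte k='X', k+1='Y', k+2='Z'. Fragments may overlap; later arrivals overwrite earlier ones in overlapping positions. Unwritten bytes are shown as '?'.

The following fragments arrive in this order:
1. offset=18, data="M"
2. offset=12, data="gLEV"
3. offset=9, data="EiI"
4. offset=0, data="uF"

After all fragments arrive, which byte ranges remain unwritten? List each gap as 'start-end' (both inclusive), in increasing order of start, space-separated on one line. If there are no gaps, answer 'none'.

Fragment 1: offset=18 len=1
Fragment 2: offset=12 len=4
Fragment 3: offset=9 len=3
Fragment 4: offset=0 len=2
Gaps: 2-8 16-17

Answer: 2-8 16-17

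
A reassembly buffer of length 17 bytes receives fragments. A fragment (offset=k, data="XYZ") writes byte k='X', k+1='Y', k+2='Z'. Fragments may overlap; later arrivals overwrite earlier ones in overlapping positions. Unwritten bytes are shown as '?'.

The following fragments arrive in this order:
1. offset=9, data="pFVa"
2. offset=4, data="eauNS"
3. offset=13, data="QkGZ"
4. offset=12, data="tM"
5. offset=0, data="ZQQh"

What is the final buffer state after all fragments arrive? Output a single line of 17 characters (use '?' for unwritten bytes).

Answer: ZQQheauNSpFVtMkGZ

Derivation:
Fragment 1: offset=9 data="pFVa" -> buffer=?????????pFVa????
Fragment 2: offset=4 data="eauNS" -> buffer=????eauNSpFVa????
Fragment 3: offset=13 data="QkGZ" -> buffer=????eauNSpFVaQkGZ
Fragment 4: offset=12 data="tM" -> buffer=????eauNSpFVtMkGZ
Fragment 5: offset=0 data="ZQQh" -> buffer=ZQQheauNSpFVtMkGZ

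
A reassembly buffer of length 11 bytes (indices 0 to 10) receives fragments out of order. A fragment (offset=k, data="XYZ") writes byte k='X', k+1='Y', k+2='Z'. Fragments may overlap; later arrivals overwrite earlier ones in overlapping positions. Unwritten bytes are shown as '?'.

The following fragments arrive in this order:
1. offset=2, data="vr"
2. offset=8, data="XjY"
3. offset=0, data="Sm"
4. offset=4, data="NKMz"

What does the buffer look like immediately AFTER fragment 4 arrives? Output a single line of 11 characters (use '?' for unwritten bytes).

Answer: SmvrNKMzXjY

Derivation:
Fragment 1: offset=2 data="vr" -> buffer=??vr???????
Fragment 2: offset=8 data="XjY" -> buffer=??vr????XjY
Fragment 3: offset=0 data="Sm" -> buffer=Smvr????XjY
Fragment 4: offset=4 data="NKMz" -> buffer=SmvrNKMzXjY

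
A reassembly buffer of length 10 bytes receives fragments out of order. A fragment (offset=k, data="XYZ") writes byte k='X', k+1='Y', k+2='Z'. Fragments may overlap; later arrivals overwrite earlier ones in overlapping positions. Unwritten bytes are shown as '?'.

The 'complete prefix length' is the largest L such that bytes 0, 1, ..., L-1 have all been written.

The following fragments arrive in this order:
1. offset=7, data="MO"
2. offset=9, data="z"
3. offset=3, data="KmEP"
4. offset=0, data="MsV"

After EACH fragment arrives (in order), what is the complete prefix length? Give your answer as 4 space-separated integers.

Answer: 0 0 0 10

Derivation:
Fragment 1: offset=7 data="MO" -> buffer=???????MO? -> prefix_len=0
Fragment 2: offset=9 data="z" -> buffer=???????MOz -> prefix_len=0
Fragment 3: offset=3 data="KmEP" -> buffer=???KmEPMOz -> prefix_len=0
Fragment 4: offset=0 data="MsV" -> buffer=MsVKmEPMOz -> prefix_len=10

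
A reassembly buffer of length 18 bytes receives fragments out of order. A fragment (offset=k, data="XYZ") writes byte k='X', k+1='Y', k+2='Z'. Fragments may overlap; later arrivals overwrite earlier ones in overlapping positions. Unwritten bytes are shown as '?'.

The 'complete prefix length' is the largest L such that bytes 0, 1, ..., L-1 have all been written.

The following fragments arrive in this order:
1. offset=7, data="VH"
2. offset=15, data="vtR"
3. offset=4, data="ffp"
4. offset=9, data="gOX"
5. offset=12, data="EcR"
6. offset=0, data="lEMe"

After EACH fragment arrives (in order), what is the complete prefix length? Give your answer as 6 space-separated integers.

Fragment 1: offset=7 data="VH" -> buffer=???????VH????????? -> prefix_len=0
Fragment 2: offset=15 data="vtR" -> buffer=???????VH??????vtR -> prefix_len=0
Fragment 3: offset=4 data="ffp" -> buffer=????ffpVH??????vtR -> prefix_len=0
Fragment 4: offset=9 data="gOX" -> buffer=????ffpVHgOX???vtR -> prefix_len=0
Fragment 5: offset=12 data="EcR" -> buffer=????ffpVHgOXEcRvtR -> prefix_len=0
Fragment 6: offset=0 data="lEMe" -> buffer=lEMeffpVHgOXEcRvtR -> prefix_len=18

Answer: 0 0 0 0 0 18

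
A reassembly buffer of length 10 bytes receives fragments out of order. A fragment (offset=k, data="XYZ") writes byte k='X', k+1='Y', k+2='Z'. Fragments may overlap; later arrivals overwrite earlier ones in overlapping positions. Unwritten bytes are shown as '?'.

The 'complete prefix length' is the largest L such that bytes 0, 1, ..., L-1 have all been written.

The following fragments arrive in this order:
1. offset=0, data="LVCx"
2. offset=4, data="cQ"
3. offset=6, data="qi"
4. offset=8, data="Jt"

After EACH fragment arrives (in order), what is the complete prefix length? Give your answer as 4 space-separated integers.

Fragment 1: offset=0 data="LVCx" -> buffer=LVCx?????? -> prefix_len=4
Fragment 2: offset=4 data="cQ" -> buffer=LVCxcQ???? -> prefix_len=6
Fragment 3: offset=6 data="qi" -> buffer=LVCxcQqi?? -> prefix_len=8
Fragment 4: offset=8 data="Jt" -> buffer=LVCxcQqiJt -> prefix_len=10

Answer: 4 6 8 10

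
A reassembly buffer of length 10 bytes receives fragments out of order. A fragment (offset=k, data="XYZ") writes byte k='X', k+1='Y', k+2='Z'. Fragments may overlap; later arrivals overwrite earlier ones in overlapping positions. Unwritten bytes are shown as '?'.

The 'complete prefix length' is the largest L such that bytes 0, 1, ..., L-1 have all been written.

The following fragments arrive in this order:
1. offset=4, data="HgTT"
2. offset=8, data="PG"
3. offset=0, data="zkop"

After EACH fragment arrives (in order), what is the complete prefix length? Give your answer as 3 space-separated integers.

Fragment 1: offset=4 data="HgTT" -> buffer=????HgTT?? -> prefix_len=0
Fragment 2: offset=8 data="PG" -> buffer=????HgTTPG -> prefix_len=0
Fragment 3: offset=0 data="zkop" -> buffer=zkopHgTTPG -> prefix_len=10

Answer: 0 0 10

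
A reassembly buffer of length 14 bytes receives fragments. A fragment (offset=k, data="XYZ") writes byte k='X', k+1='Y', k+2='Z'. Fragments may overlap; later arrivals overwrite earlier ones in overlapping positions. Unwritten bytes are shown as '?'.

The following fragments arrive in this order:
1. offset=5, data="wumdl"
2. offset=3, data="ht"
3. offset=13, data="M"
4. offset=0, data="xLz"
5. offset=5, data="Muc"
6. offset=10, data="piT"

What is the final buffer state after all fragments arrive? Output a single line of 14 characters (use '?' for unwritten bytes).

Fragment 1: offset=5 data="wumdl" -> buffer=?????wumdl????
Fragment 2: offset=3 data="ht" -> buffer=???htwumdl????
Fragment 3: offset=13 data="M" -> buffer=???htwumdl???M
Fragment 4: offset=0 data="xLz" -> buffer=xLzhtwumdl???M
Fragment 5: offset=5 data="Muc" -> buffer=xLzhtMucdl???M
Fragment 6: offset=10 data="piT" -> buffer=xLzhtMucdlpiTM

Answer: xLzhtMucdlpiTM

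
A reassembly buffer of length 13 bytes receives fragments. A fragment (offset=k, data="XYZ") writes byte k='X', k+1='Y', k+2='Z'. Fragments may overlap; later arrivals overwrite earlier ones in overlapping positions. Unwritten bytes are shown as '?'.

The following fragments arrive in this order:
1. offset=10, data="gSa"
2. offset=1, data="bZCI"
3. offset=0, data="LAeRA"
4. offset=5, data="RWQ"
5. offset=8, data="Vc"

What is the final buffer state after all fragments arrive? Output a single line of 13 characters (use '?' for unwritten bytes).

Fragment 1: offset=10 data="gSa" -> buffer=??????????gSa
Fragment 2: offset=1 data="bZCI" -> buffer=?bZCI?????gSa
Fragment 3: offset=0 data="LAeRA" -> buffer=LAeRA?????gSa
Fragment 4: offset=5 data="RWQ" -> buffer=LAeRARWQ??gSa
Fragment 5: offset=8 data="Vc" -> buffer=LAeRARWQVcgSa

Answer: LAeRARWQVcgSa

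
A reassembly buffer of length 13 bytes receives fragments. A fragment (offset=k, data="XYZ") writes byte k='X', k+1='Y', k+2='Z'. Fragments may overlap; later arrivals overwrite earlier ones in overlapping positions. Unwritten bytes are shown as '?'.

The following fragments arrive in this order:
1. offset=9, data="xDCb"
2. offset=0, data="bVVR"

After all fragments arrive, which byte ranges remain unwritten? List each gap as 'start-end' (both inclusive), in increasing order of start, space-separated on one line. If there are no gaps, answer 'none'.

Answer: 4-8

Derivation:
Fragment 1: offset=9 len=4
Fragment 2: offset=0 len=4
Gaps: 4-8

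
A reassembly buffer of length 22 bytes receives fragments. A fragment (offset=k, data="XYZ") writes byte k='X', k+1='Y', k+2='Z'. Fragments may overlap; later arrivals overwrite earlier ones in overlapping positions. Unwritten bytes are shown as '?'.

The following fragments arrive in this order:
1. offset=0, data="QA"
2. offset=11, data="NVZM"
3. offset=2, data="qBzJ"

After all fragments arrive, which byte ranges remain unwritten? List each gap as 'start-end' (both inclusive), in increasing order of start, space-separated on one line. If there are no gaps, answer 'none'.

Answer: 6-10 15-21

Derivation:
Fragment 1: offset=0 len=2
Fragment 2: offset=11 len=4
Fragment 3: offset=2 len=4
Gaps: 6-10 15-21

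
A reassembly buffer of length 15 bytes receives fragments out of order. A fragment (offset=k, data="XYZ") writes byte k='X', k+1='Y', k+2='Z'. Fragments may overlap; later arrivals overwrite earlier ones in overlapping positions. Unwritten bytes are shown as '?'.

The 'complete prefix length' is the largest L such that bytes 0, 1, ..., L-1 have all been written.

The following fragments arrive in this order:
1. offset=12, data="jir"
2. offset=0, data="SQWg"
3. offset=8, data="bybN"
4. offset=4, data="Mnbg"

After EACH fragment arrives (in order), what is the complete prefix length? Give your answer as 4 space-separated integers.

Fragment 1: offset=12 data="jir" -> buffer=????????????jir -> prefix_len=0
Fragment 2: offset=0 data="SQWg" -> buffer=SQWg????????jir -> prefix_len=4
Fragment 3: offset=8 data="bybN" -> buffer=SQWg????bybNjir -> prefix_len=4
Fragment 4: offset=4 data="Mnbg" -> buffer=SQWgMnbgbybNjir -> prefix_len=15

Answer: 0 4 4 15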